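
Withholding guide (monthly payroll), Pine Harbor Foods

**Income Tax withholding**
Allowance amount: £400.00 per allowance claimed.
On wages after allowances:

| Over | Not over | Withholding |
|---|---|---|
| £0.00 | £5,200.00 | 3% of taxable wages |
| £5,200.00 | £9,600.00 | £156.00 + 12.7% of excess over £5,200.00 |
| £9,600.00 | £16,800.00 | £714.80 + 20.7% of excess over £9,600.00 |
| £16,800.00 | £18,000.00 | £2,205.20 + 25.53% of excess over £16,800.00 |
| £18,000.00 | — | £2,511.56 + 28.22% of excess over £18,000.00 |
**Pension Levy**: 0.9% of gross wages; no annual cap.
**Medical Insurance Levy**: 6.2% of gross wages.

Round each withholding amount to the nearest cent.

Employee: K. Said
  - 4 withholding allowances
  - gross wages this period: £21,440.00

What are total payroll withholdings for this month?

£4,553.05

Income Tax: taxable = £21,440.00 − 4×£400.00 = £19,840.00
  £2,511.56 + 28.22% × (£19,840.00 − £18,000.00) = £2,511.56 + 28.22% × £1,840.00 = £3,030.81
Pension Levy: 0.9% × £21,440.00 = £192.96
Medical Insurance Levy: 6.2% × £21,440.00 = £1,329.28
Total: £3,030.81 + £192.96 + £1,329.28 = £4,553.05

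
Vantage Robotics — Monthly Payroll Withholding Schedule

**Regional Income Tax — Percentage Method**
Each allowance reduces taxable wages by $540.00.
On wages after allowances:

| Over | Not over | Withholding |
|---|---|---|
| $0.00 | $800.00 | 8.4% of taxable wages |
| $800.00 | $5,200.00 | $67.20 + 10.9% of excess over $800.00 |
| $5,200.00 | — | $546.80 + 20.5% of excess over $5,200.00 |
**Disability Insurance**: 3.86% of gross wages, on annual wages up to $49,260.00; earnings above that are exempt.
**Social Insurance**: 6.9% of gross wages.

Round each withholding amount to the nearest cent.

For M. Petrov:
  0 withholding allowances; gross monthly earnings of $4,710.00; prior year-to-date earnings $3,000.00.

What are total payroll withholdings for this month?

$1,000.19

Regional Income Tax: taxable = $4,710.00
  $67.20 + 10.9% × ($4,710.00 − $800.00) = $67.20 + 10.9% × $3,910.00 = $493.39
Disability Insurance: 3.86% × $4,710.00 = $181.81
Social Insurance: 6.9% × $4,710.00 = $324.99
Total: $493.39 + $181.81 + $324.99 = $1,000.19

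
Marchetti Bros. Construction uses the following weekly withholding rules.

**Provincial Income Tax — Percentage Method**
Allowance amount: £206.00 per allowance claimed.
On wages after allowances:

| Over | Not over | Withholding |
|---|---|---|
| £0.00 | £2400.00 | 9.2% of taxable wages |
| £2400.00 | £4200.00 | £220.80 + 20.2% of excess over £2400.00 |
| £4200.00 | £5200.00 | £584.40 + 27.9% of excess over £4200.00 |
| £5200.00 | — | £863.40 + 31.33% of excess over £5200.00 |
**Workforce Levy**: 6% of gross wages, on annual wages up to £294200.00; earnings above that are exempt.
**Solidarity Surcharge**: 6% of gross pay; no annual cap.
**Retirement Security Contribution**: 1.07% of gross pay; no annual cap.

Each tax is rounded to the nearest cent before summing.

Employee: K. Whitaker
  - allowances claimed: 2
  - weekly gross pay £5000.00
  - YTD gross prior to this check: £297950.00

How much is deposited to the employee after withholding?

£3953.85

Provincial Income Tax: taxable = £5000.00 − 2×£206.00 = £4588.00
  £584.40 + 27.9% × (£4588.00 − £4200.00) = £584.40 + 27.9% × £388.00 = £692.65
Workforce Levy: YTD £297950.00 ≥ cap £294200.00 → £0.00
Solidarity Surcharge: 6% × £5000.00 = £300.00
Retirement Security Contribution: 1.07% × £5000.00 = £53.50
Total withheld: £692.65 + £0.00 + £300.00 + £53.50 = £1046.15
Net pay: £5000.00 − £1046.15 = £3953.85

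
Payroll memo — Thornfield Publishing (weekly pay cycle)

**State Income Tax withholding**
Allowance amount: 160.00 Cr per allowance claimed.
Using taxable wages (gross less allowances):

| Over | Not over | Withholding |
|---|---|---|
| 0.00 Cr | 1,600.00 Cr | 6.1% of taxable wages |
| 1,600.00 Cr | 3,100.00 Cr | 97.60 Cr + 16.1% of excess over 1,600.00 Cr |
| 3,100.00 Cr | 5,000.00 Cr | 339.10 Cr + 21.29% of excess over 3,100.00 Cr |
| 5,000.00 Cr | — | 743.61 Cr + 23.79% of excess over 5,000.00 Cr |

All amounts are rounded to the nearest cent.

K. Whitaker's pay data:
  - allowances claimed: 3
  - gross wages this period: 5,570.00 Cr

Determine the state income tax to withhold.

State Income Tax: taxable = 5,570.00 Cr − 3×160.00 Cr = 5,090.00 Cr
  743.61 Cr + 23.79% × (5,090.00 Cr − 5,000.00 Cr) = 743.61 Cr + 23.79% × 90.00 Cr = 765.02 Cr

765.02 Cr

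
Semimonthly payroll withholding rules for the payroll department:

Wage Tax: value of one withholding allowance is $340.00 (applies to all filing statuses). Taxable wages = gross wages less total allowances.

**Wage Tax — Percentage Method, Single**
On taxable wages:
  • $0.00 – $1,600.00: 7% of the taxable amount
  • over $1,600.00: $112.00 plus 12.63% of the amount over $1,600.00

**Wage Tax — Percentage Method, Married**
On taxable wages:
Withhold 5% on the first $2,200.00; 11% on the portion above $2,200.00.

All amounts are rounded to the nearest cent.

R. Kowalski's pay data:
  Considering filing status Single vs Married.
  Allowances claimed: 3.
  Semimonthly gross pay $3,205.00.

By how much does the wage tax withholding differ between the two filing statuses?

Wage Tax (Single): taxable = $3,205.00 − 3×$340.00 = $2,185.00
  $112.00 + 12.63% × ($2,185.00 − $1,600.00) = $112.00 + 12.63% × $585.00 = $185.89
Wage Tax (Married): taxable = $3,205.00 − 3×$340.00 = $2,185.00
  5% × $2,185.00 = $109.25
Difference: |$185.89 − $109.25| = $76.64 (higher under Single)

$76.64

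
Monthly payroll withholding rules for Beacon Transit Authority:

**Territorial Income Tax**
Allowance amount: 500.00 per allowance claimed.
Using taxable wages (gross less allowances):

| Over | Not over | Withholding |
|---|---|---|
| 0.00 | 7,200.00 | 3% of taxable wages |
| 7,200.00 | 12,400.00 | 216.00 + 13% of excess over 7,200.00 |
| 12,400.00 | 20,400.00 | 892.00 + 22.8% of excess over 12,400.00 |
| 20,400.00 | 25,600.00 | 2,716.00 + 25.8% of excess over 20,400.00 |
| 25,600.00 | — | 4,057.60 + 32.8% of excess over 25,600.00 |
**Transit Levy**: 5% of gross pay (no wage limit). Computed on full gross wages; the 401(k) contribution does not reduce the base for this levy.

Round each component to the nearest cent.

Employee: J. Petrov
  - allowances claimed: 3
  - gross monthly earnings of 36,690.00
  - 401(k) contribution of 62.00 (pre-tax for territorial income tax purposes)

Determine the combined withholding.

Territorial Income Tax: taxable = 36,690.00 − 62.00 − 3×500.00 = 35,128.00
  4,057.60 + 32.8% × (35,128.00 − 25,600.00) = 4,057.60 + 32.8% × 9,528.00 = 7,182.78
Transit Levy: 5% × 36,690.00 = 1,834.50
Total: 7,182.78 + 1,834.50 = 9,017.28

9,017.28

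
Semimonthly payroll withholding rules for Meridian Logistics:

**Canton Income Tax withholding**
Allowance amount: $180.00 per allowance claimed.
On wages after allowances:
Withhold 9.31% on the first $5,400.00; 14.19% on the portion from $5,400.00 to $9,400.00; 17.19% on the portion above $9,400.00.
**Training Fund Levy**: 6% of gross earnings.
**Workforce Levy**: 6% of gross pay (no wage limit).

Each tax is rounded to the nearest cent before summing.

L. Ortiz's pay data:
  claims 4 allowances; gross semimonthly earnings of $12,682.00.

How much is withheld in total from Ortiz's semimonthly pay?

Canton Income Tax: taxable = $12,682.00 − 4×$180.00 = $11,962.00
  $1,070.34 + 17.19% × ($11,962.00 − $9,400.00) = $1,070.34 + 17.19% × $2,562.00 = $1,510.75
Training Fund Levy: 6% × $12,682.00 = $760.92
Workforce Levy: 6% × $12,682.00 = $760.92
Total: $1,510.75 + $760.92 + $760.92 = $3,032.59

$3,032.59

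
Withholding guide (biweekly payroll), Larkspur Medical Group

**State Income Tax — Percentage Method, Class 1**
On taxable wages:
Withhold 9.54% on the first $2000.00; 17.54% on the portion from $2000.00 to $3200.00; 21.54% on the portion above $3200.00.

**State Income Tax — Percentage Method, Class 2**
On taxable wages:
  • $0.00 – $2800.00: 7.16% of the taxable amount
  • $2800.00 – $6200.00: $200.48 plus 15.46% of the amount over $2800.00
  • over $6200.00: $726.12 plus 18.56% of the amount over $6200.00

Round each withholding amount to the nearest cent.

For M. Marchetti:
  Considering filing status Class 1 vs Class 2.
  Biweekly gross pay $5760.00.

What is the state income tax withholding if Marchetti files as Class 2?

$658.10

State Income Tax (Class 2): taxable = $5760.00
  $200.48 + 15.46% × ($5760.00 − $2800.00) = $200.48 + 15.46% × $2960.00 = $658.10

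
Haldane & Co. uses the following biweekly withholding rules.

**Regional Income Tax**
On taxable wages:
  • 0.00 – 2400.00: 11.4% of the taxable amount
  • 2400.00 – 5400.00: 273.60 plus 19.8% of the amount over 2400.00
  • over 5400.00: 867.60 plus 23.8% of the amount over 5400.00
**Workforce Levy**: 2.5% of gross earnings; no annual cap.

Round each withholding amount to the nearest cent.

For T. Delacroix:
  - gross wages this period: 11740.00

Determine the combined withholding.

2670.02

Regional Income Tax: taxable = 11740.00
  867.60 + 23.8% × (11740.00 − 5400.00) = 867.60 + 23.8% × 6340.00 = 2376.52
Workforce Levy: 2.5% × 11740.00 = 293.50
Total: 2376.52 + 293.50 = 2670.02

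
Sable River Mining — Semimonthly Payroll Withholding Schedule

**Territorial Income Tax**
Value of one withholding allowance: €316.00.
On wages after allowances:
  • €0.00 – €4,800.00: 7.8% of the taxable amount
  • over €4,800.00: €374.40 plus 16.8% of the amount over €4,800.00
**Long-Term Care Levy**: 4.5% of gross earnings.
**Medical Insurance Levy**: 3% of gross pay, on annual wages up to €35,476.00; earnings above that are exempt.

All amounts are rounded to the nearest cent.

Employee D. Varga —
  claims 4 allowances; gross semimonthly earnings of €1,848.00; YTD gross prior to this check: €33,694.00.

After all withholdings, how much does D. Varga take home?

Territorial Income Tax: taxable = €1,848.00 − 4×€316.00 = €584.00
  7.8% × €584.00 = €45.55
Long-Term Care Levy: 4.5% × €1,848.00 = €83.16
Medical Insurance Levy: cap €35,476.00 − YTD €33,694.00 = €1,782.00 subject; 3% × €1,782.00 = €53.46
Total withheld: €45.55 + €83.16 + €53.46 = €182.17
Net pay: €1,848.00 − €182.17 = €1,665.83

€1,665.83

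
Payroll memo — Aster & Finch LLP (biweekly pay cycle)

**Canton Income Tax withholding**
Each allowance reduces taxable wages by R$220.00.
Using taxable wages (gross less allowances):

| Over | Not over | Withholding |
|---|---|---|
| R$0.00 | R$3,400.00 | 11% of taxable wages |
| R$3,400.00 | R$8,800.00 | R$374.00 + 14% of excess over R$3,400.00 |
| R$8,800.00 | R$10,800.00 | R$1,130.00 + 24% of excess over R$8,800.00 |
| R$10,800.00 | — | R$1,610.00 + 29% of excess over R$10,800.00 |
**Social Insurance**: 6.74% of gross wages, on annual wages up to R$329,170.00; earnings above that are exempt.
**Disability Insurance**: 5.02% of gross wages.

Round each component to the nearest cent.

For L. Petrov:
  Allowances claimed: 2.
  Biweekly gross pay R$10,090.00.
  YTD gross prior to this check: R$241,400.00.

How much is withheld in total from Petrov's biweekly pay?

Canton Income Tax: taxable = R$10,090.00 − 2×R$220.00 = R$9,650.00
  R$1,130.00 + 24% × (R$9,650.00 − R$8,800.00) = R$1,130.00 + 24% × R$850.00 = R$1,334.00
Social Insurance: 6.74% × R$10,090.00 = R$680.07
Disability Insurance: 5.02% × R$10,090.00 = R$506.52
Total: R$1,334.00 + R$680.07 + R$506.52 = R$2,520.59

R$2,520.59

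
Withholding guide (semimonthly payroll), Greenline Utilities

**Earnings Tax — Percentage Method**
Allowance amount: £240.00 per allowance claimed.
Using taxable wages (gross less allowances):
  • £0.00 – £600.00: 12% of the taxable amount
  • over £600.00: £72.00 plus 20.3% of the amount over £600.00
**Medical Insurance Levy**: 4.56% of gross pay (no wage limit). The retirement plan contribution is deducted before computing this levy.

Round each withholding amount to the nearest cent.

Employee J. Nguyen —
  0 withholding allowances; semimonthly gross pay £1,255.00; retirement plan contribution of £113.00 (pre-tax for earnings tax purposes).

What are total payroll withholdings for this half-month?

Earnings Tax: taxable = £1,255.00 − £113.00 = £1,142.00
  £72.00 + 20.3% × (£1,142.00 − £600.00) = £72.00 + 20.3% × £542.00 = £182.03
Medical Insurance Levy: 4.56% × £1,142.00 = £52.08
Total: £182.03 + £52.08 = £234.11

£234.11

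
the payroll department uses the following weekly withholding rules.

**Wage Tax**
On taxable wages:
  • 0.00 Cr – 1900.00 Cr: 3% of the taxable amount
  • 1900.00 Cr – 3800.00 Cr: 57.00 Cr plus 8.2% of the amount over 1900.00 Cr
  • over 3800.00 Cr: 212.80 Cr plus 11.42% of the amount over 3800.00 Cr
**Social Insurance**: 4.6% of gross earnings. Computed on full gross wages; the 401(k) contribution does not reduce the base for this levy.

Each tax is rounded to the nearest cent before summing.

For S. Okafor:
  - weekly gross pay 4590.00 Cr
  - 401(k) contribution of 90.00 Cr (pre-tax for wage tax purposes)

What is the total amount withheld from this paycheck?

Wage Tax: taxable = 4590.00 Cr − 90.00 Cr = 4500.00 Cr
  212.80 Cr + 11.42% × (4500.00 Cr − 3800.00 Cr) = 212.80 Cr + 11.42% × 700.00 Cr = 292.74 Cr
Social Insurance: 4.6% × 4590.00 Cr = 211.14 Cr
Total: 292.74 Cr + 211.14 Cr = 503.88 Cr

503.88 Cr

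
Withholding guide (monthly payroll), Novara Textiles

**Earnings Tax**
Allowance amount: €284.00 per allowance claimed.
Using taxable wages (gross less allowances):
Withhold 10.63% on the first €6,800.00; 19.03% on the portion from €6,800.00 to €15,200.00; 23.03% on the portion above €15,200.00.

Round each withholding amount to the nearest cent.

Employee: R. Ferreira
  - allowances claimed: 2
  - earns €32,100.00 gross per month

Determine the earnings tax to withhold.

€6,082.62

Earnings Tax: taxable = €32,100.00 − 2×€284.00 = €31,532.00
  €2,321.36 + 23.03% × (€31,532.00 − €15,200.00) = €2,321.36 + 23.03% × €16,332.00 = €6,082.62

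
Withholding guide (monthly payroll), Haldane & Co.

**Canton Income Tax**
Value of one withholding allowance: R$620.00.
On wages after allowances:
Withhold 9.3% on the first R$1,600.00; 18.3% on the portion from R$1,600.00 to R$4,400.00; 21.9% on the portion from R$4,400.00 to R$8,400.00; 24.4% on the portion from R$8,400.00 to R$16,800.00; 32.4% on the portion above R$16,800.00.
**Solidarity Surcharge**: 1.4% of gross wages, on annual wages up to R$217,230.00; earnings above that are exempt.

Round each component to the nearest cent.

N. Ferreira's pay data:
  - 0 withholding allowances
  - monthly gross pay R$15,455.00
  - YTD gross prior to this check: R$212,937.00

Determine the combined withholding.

R$3,318.72

Canton Income Tax: taxable = R$15,455.00
  R$1,537.20 + 24.4% × (R$15,455.00 − R$8,400.00) = R$1,537.20 + 24.4% × R$7,055.00 = R$3,258.62
Solidarity Surcharge: cap R$217,230.00 − YTD R$212,937.00 = R$4,293.00 subject; 1.4% × R$4,293.00 = R$60.10
Total: R$3,258.62 + R$60.10 = R$3,318.72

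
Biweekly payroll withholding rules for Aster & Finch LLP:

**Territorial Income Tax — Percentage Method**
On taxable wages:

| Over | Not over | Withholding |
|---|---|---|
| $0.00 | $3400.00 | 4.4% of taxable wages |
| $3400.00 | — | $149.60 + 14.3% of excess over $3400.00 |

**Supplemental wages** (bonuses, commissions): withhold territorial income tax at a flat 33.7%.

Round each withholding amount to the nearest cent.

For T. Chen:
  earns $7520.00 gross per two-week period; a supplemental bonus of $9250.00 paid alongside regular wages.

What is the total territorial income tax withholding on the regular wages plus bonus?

Territorial Income Tax: taxable = $7520.00
  $149.60 + 14.3% × ($7520.00 − $3400.00) = $149.60 + 14.3% × $4120.00 = $738.76
Supplemental (33.7% flat on bonus): 33.7% × $9250.00 = $3117.25
Total territorial income tax: $738.76 + $3117.25 = $3856.01

$3856.01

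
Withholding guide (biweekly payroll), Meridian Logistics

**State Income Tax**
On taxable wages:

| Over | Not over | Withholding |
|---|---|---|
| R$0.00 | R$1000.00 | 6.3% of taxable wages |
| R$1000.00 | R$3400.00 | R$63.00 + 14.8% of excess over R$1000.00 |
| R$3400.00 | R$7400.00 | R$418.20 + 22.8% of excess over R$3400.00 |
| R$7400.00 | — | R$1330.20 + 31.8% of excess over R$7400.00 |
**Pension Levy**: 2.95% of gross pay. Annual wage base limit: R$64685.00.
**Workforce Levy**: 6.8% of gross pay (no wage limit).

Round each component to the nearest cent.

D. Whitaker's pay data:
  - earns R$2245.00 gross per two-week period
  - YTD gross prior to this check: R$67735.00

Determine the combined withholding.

State Income Tax: taxable = R$2245.00
  R$63.00 + 14.8% × (R$2245.00 − R$1000.00) = R$63.00 + 14.8% × R$1245.00 = R$247.26
Pension Levy: YTD R$67735.00 ≥ cap R$64685.00 → R$0.00
Workforce Levy: 6.8% × R$2245.00 = R$152.66
Total: R$247.26 + R$0.00 + R$152.66 = R$399.92

R$399.92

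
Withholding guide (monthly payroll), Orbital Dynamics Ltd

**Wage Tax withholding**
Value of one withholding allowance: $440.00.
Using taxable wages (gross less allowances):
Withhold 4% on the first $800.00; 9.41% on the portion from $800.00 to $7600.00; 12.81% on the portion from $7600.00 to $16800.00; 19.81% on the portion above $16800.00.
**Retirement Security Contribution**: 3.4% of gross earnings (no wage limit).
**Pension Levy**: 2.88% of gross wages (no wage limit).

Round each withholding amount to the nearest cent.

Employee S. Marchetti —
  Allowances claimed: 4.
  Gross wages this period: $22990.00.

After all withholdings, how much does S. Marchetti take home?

$18818.25

Wage Tax: taxable = $22990.00 − 4×$440.00 = $21230.00
  $1850.40 + 19.81% × ($21230.00 − $16800.00) = $1850.40 + 19.81% × $4430.00 = $2727.98
Retirement Security Contribution: 3.4% × $22990.00 = $781.66
Pension Levy: 2.88% × $22990.00 = $662.11
Total withheld: $2727.98 + $781.66 + $662.11 = $4171.75
Net pay: $22990.00 − $4171.75 = $18818.25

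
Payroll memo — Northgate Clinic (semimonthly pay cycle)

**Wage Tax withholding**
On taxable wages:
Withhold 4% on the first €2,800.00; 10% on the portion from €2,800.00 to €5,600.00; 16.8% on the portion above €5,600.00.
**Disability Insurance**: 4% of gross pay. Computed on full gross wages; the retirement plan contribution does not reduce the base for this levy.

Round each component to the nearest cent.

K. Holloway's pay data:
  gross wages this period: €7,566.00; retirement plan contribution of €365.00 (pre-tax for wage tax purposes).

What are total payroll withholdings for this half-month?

Wage Tax: taxable = €7,566.00 − €365.00 = €7,201.00
  €392.00 + 16.8% × (€7,201.00 − €5,600.00) = €392.00 + 16.8% × €1,601.00 = €660.97
Disability Insurance: 4% × €7,566.00 = €302.64
Total: €660.97 + €302.64 = €963.61

€963.61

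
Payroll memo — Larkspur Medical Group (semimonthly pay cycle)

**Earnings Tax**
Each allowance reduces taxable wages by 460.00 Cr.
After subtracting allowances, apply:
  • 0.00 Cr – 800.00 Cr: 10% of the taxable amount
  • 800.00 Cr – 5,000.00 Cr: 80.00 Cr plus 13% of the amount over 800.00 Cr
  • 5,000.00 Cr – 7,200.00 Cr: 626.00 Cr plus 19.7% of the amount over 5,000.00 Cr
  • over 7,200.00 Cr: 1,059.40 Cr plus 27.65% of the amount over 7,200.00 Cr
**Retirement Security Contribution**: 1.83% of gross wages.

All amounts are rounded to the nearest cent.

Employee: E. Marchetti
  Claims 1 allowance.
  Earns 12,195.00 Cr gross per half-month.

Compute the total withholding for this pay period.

Earnings Tax: taxable = 12,195.00 Cr − 1×460.00 Cr = 11,735.00 Cr
  1,059.40 Cr + 27.65% × (11,735.00 Cr − 7,200.00 Cr) = 1,059.40 Cr + 27.65% × 4,535.00 Cr = 2,313.33 Cr
Retirement Security Contribution: 1.83% × 12,195.00 Cr = 223.17 Cr
Total: 2,313.33 Cr + 223.17 Cr = 2,536.50 Cr

2,536.50 Cr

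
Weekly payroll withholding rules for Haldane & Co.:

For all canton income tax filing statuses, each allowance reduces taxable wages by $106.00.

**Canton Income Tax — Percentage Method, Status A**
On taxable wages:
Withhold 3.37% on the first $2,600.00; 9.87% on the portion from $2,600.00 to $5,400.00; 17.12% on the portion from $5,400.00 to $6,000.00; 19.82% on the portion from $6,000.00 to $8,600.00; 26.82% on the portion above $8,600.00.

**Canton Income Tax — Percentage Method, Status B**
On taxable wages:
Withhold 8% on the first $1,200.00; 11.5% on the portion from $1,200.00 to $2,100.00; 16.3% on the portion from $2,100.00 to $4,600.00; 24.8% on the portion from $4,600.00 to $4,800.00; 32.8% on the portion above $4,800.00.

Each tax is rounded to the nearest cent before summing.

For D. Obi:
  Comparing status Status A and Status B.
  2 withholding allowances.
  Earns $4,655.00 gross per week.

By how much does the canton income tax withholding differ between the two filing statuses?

$311.89

Canton Income Tax (Status A): taxable = $4,655.00 − 2×$106.00 = $4,443.00
  $87.62 + 9.87% × ($4,443.00 − $2,600.00) = $87.62 + 9.87% × $1,843.00 = $269.52
Canton Income Tax (Status B): taxable = $4,655.00 − 2×$106.00 = $4,443.00
  $199.50 + 16.3% × ($4,443.00 − $2,100.00) = $199.50 + 16.3% × $2,343.00 = $581.41
Difference: |$269.52 − $581.41| = $311.89 (higher under Status B)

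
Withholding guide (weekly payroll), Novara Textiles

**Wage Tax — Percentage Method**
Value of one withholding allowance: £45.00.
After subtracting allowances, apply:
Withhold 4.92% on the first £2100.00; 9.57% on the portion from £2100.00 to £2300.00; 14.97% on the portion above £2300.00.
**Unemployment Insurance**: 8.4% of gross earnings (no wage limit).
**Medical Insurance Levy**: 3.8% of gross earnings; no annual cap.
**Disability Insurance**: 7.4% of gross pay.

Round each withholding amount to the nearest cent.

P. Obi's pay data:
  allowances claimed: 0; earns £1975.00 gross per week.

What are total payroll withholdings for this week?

Wage Tax: taxable = £1975.00
  4.92% × £1975.00 = £97.17
Unemployment Insurance: 8.4% × £1975.00 = £165.90
Medical Insurance Levy: 3.8% × £1975.00 = £75.05
Disability Insurance: 7.4% × £1975.00 = £146.15
Total: £97.17 + £165.90 + £75.05 + £146.15 = £484.27

£484.27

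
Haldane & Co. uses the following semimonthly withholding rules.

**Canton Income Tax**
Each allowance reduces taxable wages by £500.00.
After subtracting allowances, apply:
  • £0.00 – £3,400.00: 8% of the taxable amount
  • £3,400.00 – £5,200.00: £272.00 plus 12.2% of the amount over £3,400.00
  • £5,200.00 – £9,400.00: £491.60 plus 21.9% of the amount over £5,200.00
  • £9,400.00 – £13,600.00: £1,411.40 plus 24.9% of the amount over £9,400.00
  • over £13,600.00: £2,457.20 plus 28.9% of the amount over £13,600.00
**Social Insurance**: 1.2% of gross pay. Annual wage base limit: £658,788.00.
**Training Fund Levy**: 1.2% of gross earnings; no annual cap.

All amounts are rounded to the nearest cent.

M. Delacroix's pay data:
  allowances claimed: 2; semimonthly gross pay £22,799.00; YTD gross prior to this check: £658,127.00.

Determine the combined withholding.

Canton Income Tax: taxable = £22,799.00 − 2×£500.00 = £21,799.00
  £2,457.20 + 28.9% × (£21,799.00 − £13,600.00) = £2,457.20 + 28.9% × £8,199.00 = £4,826.71
Social Insurance: cap £658,788.00 − YTD £658,127.00 = £661.00 subject; 1.2% × £661.00 = £7.93
Training Fund Levy: 1.2% × £22,799.00 = £273.59
Total: £4,826.71 + £7.93 + £273.59 = £5,108.23

£5,108.23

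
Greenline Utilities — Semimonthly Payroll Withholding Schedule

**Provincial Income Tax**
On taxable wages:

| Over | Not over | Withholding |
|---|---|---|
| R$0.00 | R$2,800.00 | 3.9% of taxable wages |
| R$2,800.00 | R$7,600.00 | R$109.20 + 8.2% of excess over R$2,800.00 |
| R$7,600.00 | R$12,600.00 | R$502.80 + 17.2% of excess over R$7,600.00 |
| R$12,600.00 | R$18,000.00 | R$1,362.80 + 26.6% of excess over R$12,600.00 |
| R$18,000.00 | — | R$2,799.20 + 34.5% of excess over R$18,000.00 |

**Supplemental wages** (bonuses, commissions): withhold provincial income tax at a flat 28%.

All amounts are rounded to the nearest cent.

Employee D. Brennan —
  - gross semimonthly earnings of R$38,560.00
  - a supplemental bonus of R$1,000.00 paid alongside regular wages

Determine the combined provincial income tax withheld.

Provincial Income Tax: taxable = R$38,560.00
  R$2,799.20 + 34.5% × (R$38,560.00 − R$18,000.00) = R$2,799.20 + 34.5% × R$20,560.00 = R$9,892.40
Supplemental (28% flat on bonus): 28% × R$1,000.00 = R$280.00
Total provincial income tax: R$9,892.40 + R$280.00 = R$10,172.40

R$10,172.40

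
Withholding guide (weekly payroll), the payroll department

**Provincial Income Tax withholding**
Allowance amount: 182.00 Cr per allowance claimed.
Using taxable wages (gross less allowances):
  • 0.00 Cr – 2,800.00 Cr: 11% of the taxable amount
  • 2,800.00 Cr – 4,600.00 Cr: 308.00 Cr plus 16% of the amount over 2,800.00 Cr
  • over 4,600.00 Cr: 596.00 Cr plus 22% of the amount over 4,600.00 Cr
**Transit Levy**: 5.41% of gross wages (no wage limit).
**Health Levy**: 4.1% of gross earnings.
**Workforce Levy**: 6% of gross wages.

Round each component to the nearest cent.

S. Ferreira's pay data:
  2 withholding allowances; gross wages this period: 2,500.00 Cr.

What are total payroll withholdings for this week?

622.71 Cr

Provincial Income Tax: taxable = 2,500.00 Cr − 2×182.00 Cr = 2,136.00 Cr
  11% × 2,136.00 Cr = 234.96 Cr
Transit Levy: 5.41% × 2,500.00 Cr = 135.25 Cr
Health Levy: 4.1% × 2,500.00 Cr = 102.50 Cr
Workforce Levy: 6% × 2,500.00 Cr = 150.00 Cr
Total: 234.96 Cr + 135.25 Cr + 102.50 Cr + 150.00 Cr = 622.71 Cr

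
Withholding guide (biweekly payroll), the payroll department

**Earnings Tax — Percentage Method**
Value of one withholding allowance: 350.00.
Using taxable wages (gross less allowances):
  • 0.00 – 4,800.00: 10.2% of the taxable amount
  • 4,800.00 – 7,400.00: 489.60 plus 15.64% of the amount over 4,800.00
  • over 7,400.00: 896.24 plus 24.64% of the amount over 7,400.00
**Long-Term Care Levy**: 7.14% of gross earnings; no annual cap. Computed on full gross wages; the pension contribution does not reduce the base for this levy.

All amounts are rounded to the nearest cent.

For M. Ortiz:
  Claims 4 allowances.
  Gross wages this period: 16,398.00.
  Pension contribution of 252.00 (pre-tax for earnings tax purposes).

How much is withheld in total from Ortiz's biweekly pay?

3,877.11

Earnings Tax: taxable = 16,398.00 − 252.00 − 4×350.00 = 14,746.00
  896.24 + 24.64% × (14,746.00 − 7,400.00) = 896.24 + 24.64% × 7,346.00 = 2,706.29
Long-Term Care Levy: 7.14% × 16,398.00 = 1,170.82
Total: 2,706.29 + 1,170.82 = 3,877.11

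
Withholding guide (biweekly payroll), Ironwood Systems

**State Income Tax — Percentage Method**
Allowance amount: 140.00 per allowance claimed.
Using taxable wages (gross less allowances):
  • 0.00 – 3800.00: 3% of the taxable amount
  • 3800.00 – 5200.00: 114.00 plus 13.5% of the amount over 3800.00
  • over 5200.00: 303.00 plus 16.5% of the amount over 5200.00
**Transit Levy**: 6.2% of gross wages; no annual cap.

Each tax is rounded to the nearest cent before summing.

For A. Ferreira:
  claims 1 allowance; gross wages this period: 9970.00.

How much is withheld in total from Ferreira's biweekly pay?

State Income Tax: taxable = 9970.00 − 1×140.00 = 9830.00
  303.00 + 16.5% × (9830.00 − 5200.00) = 303.00 + 16.5% × 4630.00 = 1066.95
Transit Levy: 6.2% × 9970.00 = 618.14
Total: 1066.95 + 618.14 = 1685.09

1685.09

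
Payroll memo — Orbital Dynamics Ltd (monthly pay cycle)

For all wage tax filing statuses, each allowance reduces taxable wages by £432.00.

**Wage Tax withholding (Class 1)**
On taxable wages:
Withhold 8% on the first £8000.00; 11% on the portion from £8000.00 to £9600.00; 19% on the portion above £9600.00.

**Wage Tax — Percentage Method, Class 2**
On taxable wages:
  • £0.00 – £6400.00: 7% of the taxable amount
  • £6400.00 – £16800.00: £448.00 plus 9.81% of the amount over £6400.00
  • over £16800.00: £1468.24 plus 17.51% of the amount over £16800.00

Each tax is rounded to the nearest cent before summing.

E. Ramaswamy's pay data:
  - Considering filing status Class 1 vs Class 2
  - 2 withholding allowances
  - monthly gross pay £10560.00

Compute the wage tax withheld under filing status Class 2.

Wage Tax (Class 2): taxable = £10560.00 − 2×£432.00 = £9696.00
  £448.00 + 9.81% × (£9696.00 − £6400.00) = £448.00 + 9.81% × £3296.00 = £771.34

£771.34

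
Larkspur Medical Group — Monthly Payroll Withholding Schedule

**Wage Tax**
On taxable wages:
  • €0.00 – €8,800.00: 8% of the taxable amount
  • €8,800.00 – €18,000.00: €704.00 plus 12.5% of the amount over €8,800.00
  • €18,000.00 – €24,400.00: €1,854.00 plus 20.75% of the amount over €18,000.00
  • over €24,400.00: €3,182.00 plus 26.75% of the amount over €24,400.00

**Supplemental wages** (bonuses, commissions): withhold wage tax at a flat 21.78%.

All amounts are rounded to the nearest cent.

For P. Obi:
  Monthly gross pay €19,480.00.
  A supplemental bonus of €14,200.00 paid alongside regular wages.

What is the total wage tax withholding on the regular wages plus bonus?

Wage Tax: taxable = €19,480.00
  €1,854.00 + 20.75% × (€19,480.00 − €18,000.00) = €1,854.00 + 20.75% × €1,480.00 = €2,161.10
Supplemental (21.78% flat on bonus): 21.78% × €14,200.00 = €3,092.76
Total wage tax: €2,161.10 + €3,092.76 = €5,253.86

€5,253.86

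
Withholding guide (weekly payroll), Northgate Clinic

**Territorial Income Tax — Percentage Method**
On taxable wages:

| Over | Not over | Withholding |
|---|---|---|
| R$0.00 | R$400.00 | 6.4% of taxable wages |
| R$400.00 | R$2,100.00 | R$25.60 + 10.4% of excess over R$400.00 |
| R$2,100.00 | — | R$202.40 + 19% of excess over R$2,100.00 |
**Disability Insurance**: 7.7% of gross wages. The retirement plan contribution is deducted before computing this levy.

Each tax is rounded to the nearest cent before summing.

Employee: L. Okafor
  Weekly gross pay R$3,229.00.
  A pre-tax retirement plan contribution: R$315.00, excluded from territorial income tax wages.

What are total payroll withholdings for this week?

R$581.44

Territorial Income Tax: taxable = R$3,229.00 − R$315.00 = R$2,914.00
  R$202.40 + 19% × (R$2,914.00 − R$2,100.00) = R$202.40 + 19% × R$814.00 = R$357.06
Disability Insurance: 7.7% × R$2,914.00 = R$224.38
Total: R$357.06 + R$224.38 = R$581.44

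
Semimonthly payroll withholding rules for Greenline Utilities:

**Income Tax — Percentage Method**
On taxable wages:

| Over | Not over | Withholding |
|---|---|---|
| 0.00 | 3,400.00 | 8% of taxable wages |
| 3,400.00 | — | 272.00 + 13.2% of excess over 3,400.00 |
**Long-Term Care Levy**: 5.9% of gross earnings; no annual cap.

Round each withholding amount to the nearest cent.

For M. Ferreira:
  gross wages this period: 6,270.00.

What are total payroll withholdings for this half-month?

1,020.77

Income Tax: taxable = 6,270.00
  272.00 + 13.2% × (6,270.00 − 3,400.00) = 272.00 + 13.2% × 2,870.00 = 650.84
Long-Term Care Levy: 5.9% × 6,270.00 = 369.93
Total: 650.84 + 369.93 = 1,020.77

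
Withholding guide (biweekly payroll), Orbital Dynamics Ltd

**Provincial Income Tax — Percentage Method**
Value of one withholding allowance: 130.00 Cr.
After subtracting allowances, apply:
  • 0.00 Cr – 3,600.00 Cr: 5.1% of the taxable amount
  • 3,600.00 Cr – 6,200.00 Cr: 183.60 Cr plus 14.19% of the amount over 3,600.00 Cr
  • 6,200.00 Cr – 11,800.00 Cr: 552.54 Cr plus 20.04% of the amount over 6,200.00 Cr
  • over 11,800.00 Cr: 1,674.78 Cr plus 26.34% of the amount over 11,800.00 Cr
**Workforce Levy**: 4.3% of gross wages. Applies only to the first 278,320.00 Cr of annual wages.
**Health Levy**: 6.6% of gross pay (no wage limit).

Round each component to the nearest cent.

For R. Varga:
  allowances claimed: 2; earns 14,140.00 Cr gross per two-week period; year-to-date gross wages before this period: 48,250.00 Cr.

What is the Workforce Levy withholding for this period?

Workforce Levy: 4.3% × 14,140.00 Cr = 608.02 Cr

608.02 Cr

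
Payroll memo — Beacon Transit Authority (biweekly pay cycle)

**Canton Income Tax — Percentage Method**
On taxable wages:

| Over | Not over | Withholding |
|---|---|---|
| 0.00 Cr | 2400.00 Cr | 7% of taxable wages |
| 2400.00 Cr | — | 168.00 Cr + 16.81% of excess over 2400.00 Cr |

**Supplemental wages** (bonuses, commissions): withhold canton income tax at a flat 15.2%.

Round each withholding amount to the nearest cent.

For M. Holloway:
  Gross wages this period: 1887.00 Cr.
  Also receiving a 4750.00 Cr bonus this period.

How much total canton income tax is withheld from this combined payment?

854.09 Cr

Canton Income Tax: taxable = 1887.00 Cr
  7% × 1887.00 Cr = 132.09 Cr
Supplemental (15.2% flat on bonus): 15.2% × 4750.00 Cr = 722.00 Cr
Total canton income tax: 132.09 Cr + 722.00 Cr = 854.09 Cr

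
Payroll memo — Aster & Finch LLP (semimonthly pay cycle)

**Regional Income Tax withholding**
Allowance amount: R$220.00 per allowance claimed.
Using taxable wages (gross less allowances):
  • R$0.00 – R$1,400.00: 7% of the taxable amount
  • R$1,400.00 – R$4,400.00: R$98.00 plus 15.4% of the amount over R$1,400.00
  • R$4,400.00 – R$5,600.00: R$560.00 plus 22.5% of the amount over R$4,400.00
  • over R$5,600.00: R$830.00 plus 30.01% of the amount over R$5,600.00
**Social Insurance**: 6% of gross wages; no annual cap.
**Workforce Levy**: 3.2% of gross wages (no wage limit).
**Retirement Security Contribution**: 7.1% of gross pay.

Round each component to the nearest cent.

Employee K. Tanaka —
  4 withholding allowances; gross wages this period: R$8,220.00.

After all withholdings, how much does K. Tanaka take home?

R$5,527.97

Regional Income Tax: taxable = R$8,220.00 − 4×R$220.00 = R$7,340.00
  R$830.00 + 30.01% × (R$7,340.00 − R$5,600.00) = R$830.00 + 30.01% × R$1,740.00 = R$1,352.17
Social Insurance: 6% × R$8,220.00 = R$493.20
Workforce Levy: 3.2% × R$8,220.00 = R$263.04
Retirement Security Contribution: 7.1% × R$8,220.00 = R$583.62
Total withheld: R$1,352.17 + R$493.20 + R$263.04 + R$583.62 = R$2,692.03
Net pay: R$8,220.00 − R$2,692.03 = R$5,527.97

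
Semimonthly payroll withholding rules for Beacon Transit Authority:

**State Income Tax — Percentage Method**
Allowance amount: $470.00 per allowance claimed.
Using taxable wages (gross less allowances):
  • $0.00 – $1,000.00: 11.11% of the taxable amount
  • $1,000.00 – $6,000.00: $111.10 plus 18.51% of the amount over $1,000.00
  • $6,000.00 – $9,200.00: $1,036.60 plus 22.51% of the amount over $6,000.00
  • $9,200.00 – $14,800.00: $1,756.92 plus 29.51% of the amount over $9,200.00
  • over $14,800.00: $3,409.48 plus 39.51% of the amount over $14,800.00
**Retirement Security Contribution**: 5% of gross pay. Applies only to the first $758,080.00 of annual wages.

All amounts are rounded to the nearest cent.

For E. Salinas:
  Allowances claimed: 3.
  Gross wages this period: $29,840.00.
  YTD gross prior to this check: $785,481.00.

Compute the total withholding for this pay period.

State Income Tax: taxable = $29,840.00 − 3×$470.00 = $28,430.00
  $3,409.48 + 39.51% × ($28,430.00 − $14,800.00) = $3,409.48 + 39.51% × $13,630.00 = $8,794.69
Retirement Security Contribution: YTD $785,481.00 ≥ cap $758,080.00 → $0.00
Total: $8,794.69 + $0.00 = $8,794.69

$8,794.69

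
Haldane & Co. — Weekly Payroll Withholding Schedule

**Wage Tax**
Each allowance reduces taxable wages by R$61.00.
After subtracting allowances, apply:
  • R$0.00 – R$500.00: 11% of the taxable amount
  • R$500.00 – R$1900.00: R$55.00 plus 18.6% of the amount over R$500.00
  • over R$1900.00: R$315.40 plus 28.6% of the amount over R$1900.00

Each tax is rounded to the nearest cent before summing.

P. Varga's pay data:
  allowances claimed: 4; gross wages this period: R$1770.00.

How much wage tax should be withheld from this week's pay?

Wage Tax: taxable = R$1770.00 − 4×R$61.00 = R$1526.00
  R$55.00 + 18.6% × (R$1526.00 − R$500.00) = R$55.00 + 18.6% × R$1026.00 = R$245.84

R$245.84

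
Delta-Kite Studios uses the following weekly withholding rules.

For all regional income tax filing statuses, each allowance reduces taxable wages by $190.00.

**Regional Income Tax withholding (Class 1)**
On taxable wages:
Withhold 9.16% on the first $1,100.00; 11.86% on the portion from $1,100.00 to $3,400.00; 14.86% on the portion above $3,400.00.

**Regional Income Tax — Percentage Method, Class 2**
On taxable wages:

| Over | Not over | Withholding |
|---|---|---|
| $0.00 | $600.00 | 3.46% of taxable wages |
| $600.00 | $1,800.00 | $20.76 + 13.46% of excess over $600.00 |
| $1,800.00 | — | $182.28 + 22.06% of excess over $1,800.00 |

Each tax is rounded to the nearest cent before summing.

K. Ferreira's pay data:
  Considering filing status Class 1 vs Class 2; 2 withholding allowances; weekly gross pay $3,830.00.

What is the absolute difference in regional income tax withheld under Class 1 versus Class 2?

Regional Income Tax (Class 1): taxable = $3,830.00 − 2×$190.00 = $3,450.00
  $373.54 + 14.86% × ($3,450.00 − $3,400.00) = $373.54 + 14.86% × $50.00 = $380.97
Regional Income Tax (Class 2): taxable = $3,830.00 − 2×$190.00 = $3,450.00
  $182.28 + 22.06% × ($3,450.00 − $1,800.00) = $182.28 + 22.06% × $1,650.00 = $546.27
Difference: |$380.97 − $546.27| = $165.30 (higher under Class 2)

$165.30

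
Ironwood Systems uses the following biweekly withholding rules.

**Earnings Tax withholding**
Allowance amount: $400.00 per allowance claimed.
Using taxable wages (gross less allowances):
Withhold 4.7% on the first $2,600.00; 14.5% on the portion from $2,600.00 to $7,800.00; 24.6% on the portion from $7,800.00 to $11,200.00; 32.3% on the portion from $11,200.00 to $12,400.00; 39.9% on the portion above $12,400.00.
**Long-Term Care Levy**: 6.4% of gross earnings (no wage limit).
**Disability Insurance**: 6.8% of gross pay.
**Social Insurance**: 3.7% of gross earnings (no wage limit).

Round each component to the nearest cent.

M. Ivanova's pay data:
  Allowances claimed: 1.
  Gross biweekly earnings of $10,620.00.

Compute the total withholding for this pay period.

Earnings Tax: taxable = $10,620.00 − 1×$400.00 = $10,220.00
  $876.20 + 24.6% × ($10,220.00 − $7,800.00) = $876.20 + 24.6% × $2,420.00 = $1,471.52
Long-Term Care Levy: 6.4% × $10,620.00 = $679.68
Disability Insurance: 6.8% × $10,620.00 = $722.16
Social Insurance: 3.7% × $10,620.00 = $392.94
Total: $1,471.52 + $679.68 + $722.16 + $392.94 = $3,266.30

$3,266.30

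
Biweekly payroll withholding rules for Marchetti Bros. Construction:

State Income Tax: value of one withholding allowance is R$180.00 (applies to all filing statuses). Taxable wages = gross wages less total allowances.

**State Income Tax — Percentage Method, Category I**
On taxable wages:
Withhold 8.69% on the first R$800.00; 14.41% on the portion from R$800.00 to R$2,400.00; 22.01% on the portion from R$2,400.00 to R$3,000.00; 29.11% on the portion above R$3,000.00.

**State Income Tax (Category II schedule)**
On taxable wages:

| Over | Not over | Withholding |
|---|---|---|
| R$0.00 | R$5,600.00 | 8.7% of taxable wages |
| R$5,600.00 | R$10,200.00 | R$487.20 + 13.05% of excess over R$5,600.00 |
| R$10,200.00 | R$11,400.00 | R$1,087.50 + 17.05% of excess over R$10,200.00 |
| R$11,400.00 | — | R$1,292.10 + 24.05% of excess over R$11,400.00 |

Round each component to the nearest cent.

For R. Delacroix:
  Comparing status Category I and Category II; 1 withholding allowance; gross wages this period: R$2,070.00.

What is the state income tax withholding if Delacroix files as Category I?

R$226.59

State Income Tax (Category I): taxable = R$2,070.00 − 1×R$180.00 = R$1,890.00
  R$69.52 + 14.41% × (R$1,890.00 − R$800.00) = R$69.52 + 14.41% × R$1,090.00 = R$226.59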